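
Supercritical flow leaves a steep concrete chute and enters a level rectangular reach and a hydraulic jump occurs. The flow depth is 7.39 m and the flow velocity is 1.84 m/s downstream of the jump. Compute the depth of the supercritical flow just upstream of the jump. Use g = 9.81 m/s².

y₁ = 0.636 m

Fr₂ = V₂/√(g·y₂) = 1.84/√(9.81×7.39) = 0.216.
Applying the sequent-depth relation in reverse, y₁/y₂ = ½[√(1 + 8Fr₂²) − 1] = ½[√1.374 − 1] = 0.0860.
y₁ = 0.0860 × 7.39 = 0.636 m.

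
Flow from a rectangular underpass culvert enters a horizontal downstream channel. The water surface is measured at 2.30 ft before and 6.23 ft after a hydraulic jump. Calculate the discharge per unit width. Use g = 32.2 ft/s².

For a rectangular channel the momentum equation gives q² = ½·g·y₁·y₂·(y₁ + y₂) = ½×32.2×2.30×6.23×8.53 = 1968.
q = √1968 = 44.4 ft²/s.

q = 44.4 ft²/s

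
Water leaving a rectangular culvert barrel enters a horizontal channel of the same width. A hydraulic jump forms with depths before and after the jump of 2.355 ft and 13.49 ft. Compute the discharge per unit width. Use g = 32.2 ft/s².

q = 90.02 ft²/s

For a rectangular channel the momentum equation gives q² = ½·g·y₁·y₂·(y₁ + y₂) = ½×32.2×2.355×13.49×15.85 = 8104.
q = √8104 = 90.02 ft²/s.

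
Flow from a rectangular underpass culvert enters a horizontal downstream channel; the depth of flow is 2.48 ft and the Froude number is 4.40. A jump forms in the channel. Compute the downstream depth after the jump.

y₂ = 14.2 ft

Fr₁ = 4.40 (given).
By Bélanger, y₂/y₁ = ½[√(1 + 8Fr₁²) − 1] = ½[√155.9 − 1] = 5.74.
y₂ = 5.74 × 2.48 = 14.2 ft.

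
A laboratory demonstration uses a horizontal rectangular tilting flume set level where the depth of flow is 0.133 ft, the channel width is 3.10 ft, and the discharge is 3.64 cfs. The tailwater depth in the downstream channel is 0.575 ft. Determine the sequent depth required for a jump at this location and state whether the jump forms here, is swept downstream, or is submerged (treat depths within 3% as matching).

q = Q/b = 3.64/3.10 = 1.17 ft²/s; V₁ = q/y₁ = 8.83 ft/s. Fr₁ = V₁/√(g·y₁) = 4.27.
Sequent-depth ratio: y₂/y₁ = ½[√(1 + 8Fr₁²) − 1] = ½[√146.6 − 1] = 5.55.
y₂ = 5.55 × 0.133 = 0.739 ft.
Tailwater y_tw = 0.575 ft: y_tw < y₂, so the jump is swept downstream.

y₂ = 0.739 ft; the jump is swept downstream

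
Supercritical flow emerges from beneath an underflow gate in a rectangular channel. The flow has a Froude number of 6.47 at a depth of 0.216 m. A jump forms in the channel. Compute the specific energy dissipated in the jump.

Fr₁ = 6.47 (given).
Sequent-depth ratio: y₂/y₁ = ½[√(1 + 8Fr₁²) − 1] = ½[√335.9 − 1] = 8.66.
y₂ = 8.66 × 0.216 = 1.87 m.
Head loss: ΔE = (y₂ − y₁)³/(4y₁y₂) = (1.87 − 0.216)³/(4×0.216×1.87) = 4.54/1.62 = 2.81 m.

ΔE = 2.81 m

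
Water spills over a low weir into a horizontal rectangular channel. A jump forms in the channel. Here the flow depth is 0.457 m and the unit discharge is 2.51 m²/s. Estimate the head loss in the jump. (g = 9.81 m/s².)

V₁ = q/y₁ = 2.51/0.457 = 5.49 m/s. Fr₁ = V₁/√(g·y₁) = 5.49/√(9.81×0.457) = 2.59.
By Bélanger, y₂/y₁ = ½[√(1 + 8Fr₁²) − 1] = ½[√54.83 − 1] = 3.20.
y₂ = 3.20 × 0.457 = 1.46 m.
Head loss: ΔE = (y₂ − y₁)³/(4y₁y₂) = (1.46 − 0.457)³/(4×0.457×1.46) = 1.02/2.68 = 0.381 m.

ΔE = 0.381 m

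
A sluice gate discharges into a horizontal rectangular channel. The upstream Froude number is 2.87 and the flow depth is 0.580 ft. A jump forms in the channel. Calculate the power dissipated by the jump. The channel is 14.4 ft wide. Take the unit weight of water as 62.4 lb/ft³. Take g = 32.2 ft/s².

Fr₁ = 2.87 (given).
By Bélanger, y₂/y₁ = ½[√(1 + 8Fr₁²) − 1] = ½[√66.90 − 1] = 3.59.
y₂ = 3.59 × 0.580 = 2.08 ft.
Head loss: ΔE = (y₂ − y₁)³/(4y₁y₂) = (2.08 − 0.580)³/(4×0.580×2.08) = 3.39/4.83 = 0.701 ft.
V₁ = Fr₁·√(g·y₁) = 2.87×√(32.2×0.580) = 12.4 ft/s; q = V₁·y₁ = 7.19 ft²/s. Q = q·b = 7.19 × 14.4 = 104 cfs. P = γ·Q·ΔE/550 = 62.4 × 104 × 0.701 / 550 = 8.24 hp.

P = 8.24 hp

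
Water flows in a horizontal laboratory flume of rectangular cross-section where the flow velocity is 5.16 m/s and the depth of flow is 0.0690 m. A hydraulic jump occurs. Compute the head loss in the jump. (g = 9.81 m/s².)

Fr₁ = V₁/√(g·y₁) = 5.16/√(9.81×0.0690) = 6.27.
Conjugate-depth relation: y₂/y₁ = ½[√(1 + 8Fr₁²) − 1] = ½[√315.7 − 1] = 8.38.
y₂ = 8.38 × 0.0690 = 0.578 m.
Head loss: ΔE = (y₂ − y₁)³/(4y₁y₂) = (0.578 − 0.0690)³/(4×0.0690×0.578) = 0.132/0.160 = 0.828 m.

ΔE = 0.828 m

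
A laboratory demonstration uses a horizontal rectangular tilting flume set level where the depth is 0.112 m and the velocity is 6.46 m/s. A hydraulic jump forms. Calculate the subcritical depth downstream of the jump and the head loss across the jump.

Fr₁ = V₁/√(g·y₁) = 6.46/√(9.81×0.112) = 6.16.
Bélanger equation: y₂/y₁ = ½[√(1 + 8Fr₁²) − 1] = ½[√304.9 − 1] = 8.23.
y₂ = 8.23 × 0.112 = 0.922 m.
q = V₁·y₁ = 6.46 × 0.112 = 0.724 m²/s. V₂ = q/y₂ = 0.724/0.922 = 0.785 m/s. E₁ = y₁ + V₁²/2g = 2.24 m; E₂ = y₂ + V₂²/2g = 0.953 m. ΔE = E₁ − E₂ = 1.29 m.

y₂ = 0.922 m; ΔE = 1.29 m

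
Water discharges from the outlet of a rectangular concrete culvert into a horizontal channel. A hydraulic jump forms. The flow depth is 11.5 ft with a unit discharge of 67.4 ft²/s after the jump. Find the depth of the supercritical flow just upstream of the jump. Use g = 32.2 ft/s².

y₁ = 1.84 ft

V₂ = q/y₂ = 67.4/11.5 = 5.86 ft/s; Fr₂ = V₂/√(g·y₂) = 0.305.
The Bélanger relation is symmetric: y₁/y₂ = ½[√(1 + 8Fr₂²) − 1] = ½[√1.742 − 1] = 0.160.
y₁ = 0.160 × 11.5 = 1.84 ft.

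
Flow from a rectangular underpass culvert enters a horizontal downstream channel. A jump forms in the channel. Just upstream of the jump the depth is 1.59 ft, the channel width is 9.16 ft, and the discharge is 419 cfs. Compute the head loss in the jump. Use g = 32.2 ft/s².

q = Q/b = 419/9.16 = 45.7 ft²/s; V₁ = q/y₁ = 28.8 ft/s. Fr₁ = V₁/√(g·y₁) = 4.02.
Bélanger equation: y₂/y₁ = ½[√(1 + 8Fr₁²) − 1] = ½[√130.3 − 1] = 5.21.
y₂ = 5.21 × 1.59 = 8.28 ft.
V₂ = q/y₂ = 45.7/8.28 = 5.52 ft/s. E₁ = y₁ + V₁²/2g = 14.4 ft; E₂ = y₂ + V₂²/2g = 8.75 ft. ΔE = E₁ − E₂ = 5.69 ft.

ΔE = 5.69 ft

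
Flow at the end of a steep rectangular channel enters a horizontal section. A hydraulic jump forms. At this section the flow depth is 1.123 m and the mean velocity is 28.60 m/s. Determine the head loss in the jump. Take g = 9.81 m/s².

ΔE = 29.37 m

Fr₁ = V₁/√(g·y₁) = 28.60/√(9.81×1.123) = 8.617.
Bélanger equation: y₂/y₁ = ½[√(1 + 8Fr₁²) − 1] = ½[√594.98 − 1] = 11.70.
y₂ = 11.70 × 1.123 = 13.13 m.
q = V₁·y₁ = 28.60 × 1.123 = 32.12 m²/s. V₂ = q/y₂ = 32.12/13.13 = 2.445 m/s. E₁ = y₁ + V₁²/2g = 42.81 m; E₂ = y₂ + V₂²/2g = 13.44 m. ΔE = E₁ − E₂ = 29.37 m.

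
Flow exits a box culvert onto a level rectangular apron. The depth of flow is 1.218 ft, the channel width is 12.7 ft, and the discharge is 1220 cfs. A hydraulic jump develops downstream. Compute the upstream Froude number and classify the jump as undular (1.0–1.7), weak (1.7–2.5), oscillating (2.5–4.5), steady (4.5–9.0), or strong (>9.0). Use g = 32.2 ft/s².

Fr₁ = 12.59; strong jump

q = Q/b = 1220/12.7 = 96.06 ft²/s; V₁ = q/y₁ = 78.87 ft/s. Fr₁ = V₁/√(g·y₁) = 12.59.
Fr₁ = 12.59 lies in the strong range.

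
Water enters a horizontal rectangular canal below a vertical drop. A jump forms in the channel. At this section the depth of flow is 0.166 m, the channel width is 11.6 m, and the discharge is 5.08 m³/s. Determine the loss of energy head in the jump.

ΔE = 0.0530 m

q = Q/b = 5.08/11.6 = 0.438 m²/s; V₁ = q/y₁ = 2.64 m/s. Fr₁ = V₁/√(g·y₁) = 2.07.
Bélanger equation: y₂/y₁ = ½[√(1 + 8Fr₁²) − 1] = ½[√35.19 − 1] = 2.47.
y₂ = 2.47 × 0.166 = 0.409 m.
V₂ = q/y₂ = 0.438/0.409 = 1.07 m/s. E₁ = y₁ + V₁²/2g = 0.521 m; E₂ = y₂ + V₂²/2g = 0.468 m. ΔE = E₁ − E₂ = 0.0530 m.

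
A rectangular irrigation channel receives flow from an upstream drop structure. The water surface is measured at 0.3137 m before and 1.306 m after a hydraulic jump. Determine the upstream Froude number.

Fr₁ = 3.278

For a rectangular channel the momentum equation gives q² = ½·g·y₁·y₂·(y₁ + y₂) = ½×9.81×0.3137×1.306×1.620 = 3.255.
q = √3.255 = 1.804 m²/s.
V₁ = q/y₁ = 5.751 m/s; Fr₁ = V₁/√(g·y₁) = 3.278.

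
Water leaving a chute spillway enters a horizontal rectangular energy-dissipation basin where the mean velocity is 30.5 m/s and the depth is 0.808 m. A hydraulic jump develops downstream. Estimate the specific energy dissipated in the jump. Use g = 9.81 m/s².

Fr₁ = V₁/√(g·y₁) = 30.5/√(9.81×0.808) = 10.8.
From the momentum equation for a rectangular channel, y₂/y₁ = ½[√(1 + 8Fr₁²) − 1] = ½[√939.9 − 1] = 14.8.
y₂ = 14.8 × 0.808 = 12.0 m.
Head loss: ΔE = (y₂ − y₁)³/(4y₁y₂) = (12.0 − 0.808)³/(4×0.808×12.0) = 1395/38.7 = 36.0 m.

ΔE = 36.0 m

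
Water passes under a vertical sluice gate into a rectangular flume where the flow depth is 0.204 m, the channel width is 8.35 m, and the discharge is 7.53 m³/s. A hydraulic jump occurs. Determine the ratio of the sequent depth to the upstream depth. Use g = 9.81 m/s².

q = Q/b = 7.53/8.35 = 0.902 m²/s; V₁ = q/y₁ = 4.42 m/s. Fr₁ = V₁/√(g·y₁) = 3.12.
Sequent-depth ratio: y₂/y₁ = ½[√(1 + 8Fr₁²) − 1] = ½[√79.12 − 1] = 3.95.

y₂/y₁ = 3.95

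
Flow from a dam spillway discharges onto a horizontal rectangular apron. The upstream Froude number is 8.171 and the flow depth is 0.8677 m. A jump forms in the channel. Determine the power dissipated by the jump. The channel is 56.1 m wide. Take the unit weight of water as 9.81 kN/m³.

P = 227624 kW

Fr₁ = 8.171 (given).
Conjugate-depth relation: y₂/y₁ = ½[√(1 + 8Fr₁²) − 1] = ½[√535.12 − 1] = 11.07.
y₂ = 11.07 × 0.8677 = 9.602 m.
Head loss: ΔE = (y₂ − y₁)³/(4y₁y₂) = (9.602 − 0.8677)³/(4×0.8677×9.602) = 666.4/33.33 = 19.99 m.
V₁ = Fr₁·√(g·y₁) = 8.171×√(9.81×0.8677) = 23.84 m/s; q = V₁·y₁ = 20.69 m²/s. Q = q·b = 20.69 × 56.1 = 1160 m³/s. P = γ·Q·ΔE = 9.81 × 1160 × 19.99 = 227624 kW.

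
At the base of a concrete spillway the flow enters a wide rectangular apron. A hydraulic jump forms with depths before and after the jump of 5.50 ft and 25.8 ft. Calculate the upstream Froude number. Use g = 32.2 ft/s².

For a rectangular channel the momentum equation gives q² = ½·g·y₁·y₂·(y₁ + y₂) = ½×32.2×5.50×25.8×31.3 = 71508.
q = √71508 = 267 ft²/s.
V₁ = q/y₁ = 48.6 ft/s; Fr₁ = V₁/√(g·y₁) = 3.65.

Fr₁ = 3.65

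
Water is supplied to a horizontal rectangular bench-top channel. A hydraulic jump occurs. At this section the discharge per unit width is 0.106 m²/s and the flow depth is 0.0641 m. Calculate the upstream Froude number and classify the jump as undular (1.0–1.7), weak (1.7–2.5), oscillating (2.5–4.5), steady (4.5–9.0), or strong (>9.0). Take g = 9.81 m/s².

V₁ = q/y₁ = 0.106/0.0641 = 1.65 m/s. Fr₁ = V₁/√(g·y₁) = 1.65/√(9.81×0.0641) = 2.09.
Fr₁ = 2.09 lies in the weak range.

Fr₁ = 2.09; weak jump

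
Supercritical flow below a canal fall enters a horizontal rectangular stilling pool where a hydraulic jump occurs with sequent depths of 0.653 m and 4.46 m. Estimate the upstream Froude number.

Fr₁ = 5.17

For a rectangular channel the momentum equation gives q² = ½·g·y₁·y₂·(y₁ + y₂) = ½×9.81×0.653×4.46×5.11 = 73.0.
q = √73.0 = 8.55 m²/s.
V₁ = q/y₁ = 13.1 m/s; Fr₁ = V₁/√(g·y₁) = 5.17.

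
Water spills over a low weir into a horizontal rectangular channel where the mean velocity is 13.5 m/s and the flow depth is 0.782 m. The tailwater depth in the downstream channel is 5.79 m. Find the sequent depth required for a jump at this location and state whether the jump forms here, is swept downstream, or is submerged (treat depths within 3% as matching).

y₂ = 5.01 m; the jump is submerged

Fr₁ = V₁/√(g·y₁) = 13.5/√(9.81×0.782) = 4.87.
From the momentum equation for a rectangular channel, y₂/y₁ = ½[√(1 + 8Fr₁²) − 1] = ½[√191.1 − 1] = 6.41.
y₂ = 6.41 × 0.782 = 5.01 m.
Tailwater y_tw = 5.79 m: y_tw > y₂, so the jump is submerged.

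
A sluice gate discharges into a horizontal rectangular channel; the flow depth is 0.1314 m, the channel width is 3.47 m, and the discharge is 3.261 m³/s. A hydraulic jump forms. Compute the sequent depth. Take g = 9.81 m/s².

q = Q/b = 3.261/3.47 = 0.9398 m²/s; V₁ = q/y₁ = 7.152 m/s. Fr₁ = V₁/√(g·y₁) = 6.299.
By Bélanger, y₂/y₁ = ½[√(1 + 8Fr₁²) − 1] = ½[√318.45 − 1] = 8.423.
y₂ = 8.423 × 0.1314 = 1.107 m.

y₂ = 1.107 m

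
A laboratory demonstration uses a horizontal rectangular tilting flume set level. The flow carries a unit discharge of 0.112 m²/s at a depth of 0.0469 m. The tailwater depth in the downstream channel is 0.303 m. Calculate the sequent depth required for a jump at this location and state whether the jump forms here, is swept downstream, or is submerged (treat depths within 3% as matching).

V₁ = q/y₁ = 0.112/0.0469 = 2.39 m/s. Fr₁ = V₁/√(g·y₁) = 2.39/√(9.81×0.0469) = 3.52.
Bélanger equation: y₂/y₁ = ½[√(1 + 8Fr₁²) − 1] = ½[√100.2 − 1] = 4.50.
y₂ = 4.50 × 0.0469 = 0.211 m.
Tailwater y_tw = 0.303 m: y_tw > y₂, so the jump is submerged.

y₂ = 0.211 m; the jump is submerged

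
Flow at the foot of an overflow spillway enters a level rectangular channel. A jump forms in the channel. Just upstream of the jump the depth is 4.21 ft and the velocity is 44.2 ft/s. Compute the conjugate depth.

Fr₁ = V₁/√(g·y₁) = 44.2/√(32.2×4.21) = 3.80.
Bélanger equation: y₂/y₁ = ½[√(1 + 8Fr₁²) − 1] = ½[√116.3 − 1] = 4.89.
y₂ = 4.89 × 4.21 = 20.6 ft.

y₂ = 20.6 ft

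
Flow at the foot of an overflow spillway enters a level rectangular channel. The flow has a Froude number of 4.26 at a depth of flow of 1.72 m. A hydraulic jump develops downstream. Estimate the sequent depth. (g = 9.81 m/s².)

Fr₁ = 4.26 (given).
Sequent-depth ratio: y₂/y₁ = ½[√(1 + 8Fr₁²) − 1] = ½[√146.2 − 1] = 5.55.
y₂ = 5.55 × 1.72 = 9.54 m.

y₂ = 9.54 m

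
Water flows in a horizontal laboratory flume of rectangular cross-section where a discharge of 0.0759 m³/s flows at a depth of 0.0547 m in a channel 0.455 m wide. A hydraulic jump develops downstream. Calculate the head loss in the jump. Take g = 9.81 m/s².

ΔE = 0.217 m

q = Q/b = 0.0759/0.455 = 0.167 m²/s; V₁ = q/y₁ = 3.05 m/s. Fr₁ = V₁/√(g·y₁) = 4.16.
Conjugate-depth relation: y₂/y₁ = ½[√(1 + 8Fr₁²) − 1] = ½[√139.6 − 1] = 5.41.
y₂ = 5.41 × 0.0547 = 0.296 m.
V₂ = q/y₂ = 0.167/0.296 = 0.564 m/s. E₁ = y₁ + V₁²/2g = 0.529 m; E₂ = y₂ + V₂²/2g = 0.312 m. ΔE = E₁ − E₂ = 0.217 m.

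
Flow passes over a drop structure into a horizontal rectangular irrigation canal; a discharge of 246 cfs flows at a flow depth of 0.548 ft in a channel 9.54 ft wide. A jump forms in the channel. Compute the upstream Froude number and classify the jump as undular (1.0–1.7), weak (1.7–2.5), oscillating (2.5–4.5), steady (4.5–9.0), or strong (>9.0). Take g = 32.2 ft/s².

q = Q/b = 246/9.54 = 25.8 ft²/s; V₁ = q/y₁ = 47.1 ft/s. Fr₁ = V₁/√(g·y₁) = 11.2.
Fr₁ = 11.2 lies in the strong range.

Fr₁ = 11.2; strong jump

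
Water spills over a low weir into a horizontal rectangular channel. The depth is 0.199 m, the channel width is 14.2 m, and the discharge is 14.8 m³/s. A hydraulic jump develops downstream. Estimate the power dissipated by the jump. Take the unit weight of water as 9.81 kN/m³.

P = 83.8 kW

q = Q/b = 14.8/14.2 = 1.04 m²/s; V₁ = q/y₁ = 5.24 m/s. Fr₁ = V₁/√(g·y₁) = 3.75.
Conjugate-depth relation: y₂/y₁ = ½[√(1 + 8Fr₁²) − 1] = ½[√113.4 − 1] = 4.82.
y₂ = 4.82 × 0.199 = 0.960 m.
V₂ = q/y₂ = 1.04/0.960 = 1.09 m/s. E₁ = y₁ + V₁²/2g = 1.60 m; E₂ = y₂ + V₂²/2g = 1.02 m. ΔE = E₁ − E₂ = 0.577 m.
P = γ·Q·ΔE = 9.81 × 14.8 × 0.577 = 83.8 kW.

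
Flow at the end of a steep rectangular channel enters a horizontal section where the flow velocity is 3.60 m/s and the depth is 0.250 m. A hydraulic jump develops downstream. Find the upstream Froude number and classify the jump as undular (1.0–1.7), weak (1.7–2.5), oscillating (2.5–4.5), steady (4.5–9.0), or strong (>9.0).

Fr₁ = 2.30; weak jump

Fr₁ = V₁/√(g·y₁) = 3.60/√(9.81×0.250) = 2.30.
Fr₁ = 2.30 lies in the weak range.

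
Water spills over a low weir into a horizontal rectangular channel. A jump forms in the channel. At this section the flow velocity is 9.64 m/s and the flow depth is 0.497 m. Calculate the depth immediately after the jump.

y₂ = 2.83 m

Fr₁ = V₁/√(g·y₁) = 9.64/√(9.81×0.497) = 4.37.
Bélanger equation: y₂/y₁ = ½[√(1 + 8Fr₁²) − 1] = ½[√153.5 − 1] = 5.69.
y₂ = 5.69 × 0.497 = 2.83 m.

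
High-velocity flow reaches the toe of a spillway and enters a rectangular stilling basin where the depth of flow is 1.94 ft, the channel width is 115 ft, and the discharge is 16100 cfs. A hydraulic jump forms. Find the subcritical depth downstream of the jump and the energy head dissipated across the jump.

y₂ = 24.1 ft; ΔE = 58.2 ft

q = Q/b = 16100/115 = 140 ft²/s; V₁ = q/y₁ = 72.2 ft/s. Fr₁ = V₁/√(g·y₁) = 9.13.
Sequent-depth ratio: y₂/y₁ = ½[√(1 + 8Fr₁²) − 1] = ½[√667.9 − 1] = 12.4.
y₂ = 12.4 × 1.94 = 24.1 ft.
V₂ = q/y₂ = 140/24.1 = 5.81 ft/s. E₁ = y₁ + V₁²/2g = 82.8 ft; E₂ = y₂ + V₂²/2g = 24.6 ft. ΔE = E₁ − E₂ = 58.2 ft.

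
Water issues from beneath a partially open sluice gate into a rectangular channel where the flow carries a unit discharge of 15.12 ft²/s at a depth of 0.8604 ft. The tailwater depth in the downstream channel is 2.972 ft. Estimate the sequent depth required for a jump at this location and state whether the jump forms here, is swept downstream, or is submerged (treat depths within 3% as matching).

y₂ = 3.655 ft; the jump is swept downstream

V₁ = q/y₁ = 15.12/0.8604 = 17.57 ft/s. Fr₁ = V₁/√(g·y₁) = 17.57/√(32.2×0.8604) = 3.339.
Bélanger equation: y₂/y₁ = ½[√(1 + 8Fr₁²) − 1] = ½[√90.174 − 1] = 4.248.
y₂ = 4.248 × 0.8604 = 3.655 ft.
Tailwater y_tw = 2.972 ft: y_tw < y₂, so the jump is swept downstream.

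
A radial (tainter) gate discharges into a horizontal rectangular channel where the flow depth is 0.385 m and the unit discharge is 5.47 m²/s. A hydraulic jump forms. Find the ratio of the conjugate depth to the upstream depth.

y₂/y₁ = 9.85

V₁ = q/y₁ = 5.47/0.385 = 14.2 m/s. Fr₁ = V₁/√(g·y₁) = 14.2/√(9.81×0.385) = 7.31.
From the momentum equation for a rectangular channel, y₂/y₁ = ½[√(1 + 8Fr₁²) − 1] = ½[√428.6 − 1] = 9.85.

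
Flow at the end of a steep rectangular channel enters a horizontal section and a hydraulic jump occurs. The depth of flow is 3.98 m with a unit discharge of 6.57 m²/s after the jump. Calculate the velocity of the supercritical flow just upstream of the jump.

V₁ = 13.3 m/s

V₂ = q/y₂ = 6.57/3.98 = 1.65 m/s; Fr₂ = V₂/√(g·y₂) = 0.264.
The Bélanger relation is symmetric: y₁/y₂ = ½[√(1 + 8Fr₂²) − 1] = ½[√1.558 − 1] = 0.124.
y₁ = 0.124 × 3.98 = 0.494 m.
V₁ = q/y₁ = 6.57/0.494 = 13.3 m/s.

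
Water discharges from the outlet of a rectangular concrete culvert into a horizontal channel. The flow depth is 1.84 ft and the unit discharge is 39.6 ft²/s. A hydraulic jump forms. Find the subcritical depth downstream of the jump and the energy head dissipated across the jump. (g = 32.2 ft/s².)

y₂ = 6.41 ft; ΔE = 2.03 ft

V₁ = q/y₁ = 39.6/1.84 = 21.5 ft/s. Fr₁ = V₁/√(g·y₁) = 21.5/√(32.2×1.84) = 2.80.
By Bélanger, y₂/y₁ = ½[√(1 + 8Fr₁²) − 1] = ½[√63.54 − 1] = 3.49.
y₂ = 3.49 × 1.84 = 6.41 ft.
V₂ = q/y₂ = 39.6/6.41 = 6.17 ft/s. E₁ = y₁ + V₁²/2g = 9.03 ft; E₂ = y₂ + V₂²/2g = 7.01 ft. ΔE = E₁ − E₂ = 2.03 ft.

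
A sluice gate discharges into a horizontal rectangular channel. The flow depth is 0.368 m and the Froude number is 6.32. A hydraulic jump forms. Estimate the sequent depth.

y₂ = 3.11 m

Fr₁ = 6.32 (given).
Bélanger equation: y₂/y₁ = ½[√(1 + 8Fr₁²) − 1] = ½[√320.5 − 1] = 8.45.
y₂ = 8.45 × 0.368 = 3.11 m.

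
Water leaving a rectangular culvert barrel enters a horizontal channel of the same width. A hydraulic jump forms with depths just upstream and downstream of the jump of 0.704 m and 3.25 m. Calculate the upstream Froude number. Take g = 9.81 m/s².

Fr₁ = 3.60

For a rectangular channel the momentum equation gives q² = ½·g·y₁·y₂·(y₁ + y₂) = ½×9.81×0.704×3.25×3.95 = 44.4.
q = √44.4 = 6.66 m²/s.
V₁ = q/y₁ = 9.46 m/s; Fr₁ = V₁/√(g·y₁) = 3.60.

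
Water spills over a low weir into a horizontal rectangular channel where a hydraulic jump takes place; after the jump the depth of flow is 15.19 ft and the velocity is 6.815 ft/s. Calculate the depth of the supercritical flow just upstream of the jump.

Fr₂ = V₂/√(g·y₂) = 6.815/√(32.2×15.19) = 0.3081.
Since the conjugate-depth ratio holds either way, y₁/y₂ = ½[√(1 + 8Fr₂²) − 1] = ½[√1.7596 − 1] = 0.1633.
y₁ = 0.1633 × 15.19 = 2.480 ft.

y₁ = 2.480 ft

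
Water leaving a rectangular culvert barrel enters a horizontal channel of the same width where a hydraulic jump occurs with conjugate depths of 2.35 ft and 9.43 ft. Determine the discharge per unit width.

For a rectangular channel the momentum equation gives q² = ½·g·y₁·y₂·(y₁ + y₂) = ½×32.2×2.35×9.43×11.8 = 4203.
q = √4203 = 64.8 ft²/s.

q = 64.8 ft²/s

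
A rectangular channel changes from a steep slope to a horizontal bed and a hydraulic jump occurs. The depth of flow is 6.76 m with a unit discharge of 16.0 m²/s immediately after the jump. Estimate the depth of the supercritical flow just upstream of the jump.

y₁ = 0.996 m

V₂ = q/y₂ = 16.0/6.76 = 2.37 m/s; Fr₂ = V₂/√(g·y₂) = 0.291.
Since the conjugate-depth ratio holds either way, y₁/y₂ = ½[√(1 + 8Fr₂²) − 1] = ½[√1.676 − 1] = 0.147.
y₁ = 0.147 × 6.76 = 0.996 m.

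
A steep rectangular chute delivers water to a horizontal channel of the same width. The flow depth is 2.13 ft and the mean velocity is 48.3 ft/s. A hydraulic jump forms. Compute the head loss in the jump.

Fr₁ = V₁/√(g·y₁) = 48.3/√(32.2×2.13) = 5.83.
Sequent-depth ratio: y₂/y₁ = ½[√(1 + 8Fr₁²) − 1] = ½[√273.1 − 1] = 7.76.
y₂ = 7.76 × 2.13 = 16.5 ft.
Head loss: ΔE = (y₂ − y₁)³/(4y₁y₂) = (16.5 − 2.13)³/(4×2.13×16.5) = 2989/141 = 21.2 ft.

ΔE = 21.2 ft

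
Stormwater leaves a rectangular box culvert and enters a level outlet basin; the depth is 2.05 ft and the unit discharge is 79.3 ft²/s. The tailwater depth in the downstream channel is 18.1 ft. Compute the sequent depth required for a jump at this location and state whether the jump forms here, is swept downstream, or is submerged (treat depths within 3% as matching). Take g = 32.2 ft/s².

V₁ = q/y₁ = 79.3/2.05 = 38.7 ft/s. Fr₁ = V₁/√(g·y₁) = 38.7/√(32.2×2.05) = 4.76.
From the momentum equation for a rectangular channel, y₂/y₁ = ½[√(1 + 8Fr₁²) − 1] = ½[√182.4 − 1] = 6.25.
y₂ = 6.25 × 2.05 = 12.8 ft.
Tailwater y_tw = 18.1 ft: y_tw > y₂, so the jump is submerged.

y₂ = 12.8 ft; the jump is submerged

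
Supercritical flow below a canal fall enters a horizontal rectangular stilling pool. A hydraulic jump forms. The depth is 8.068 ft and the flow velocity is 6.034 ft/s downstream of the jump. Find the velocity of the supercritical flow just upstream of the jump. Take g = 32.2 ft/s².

Fr₂ = V₂/√(g·y₂) = 6.034/√(32.2×8.068) = 0.3744.
Since the conjugate-depth ratio holds either way, y₁/y₂ = ½[√(1 + 8Fr₂²) − 1] = ½[√2.1212 − 1] = 0.2282.
y₁ = 0.2282 × 8.068 = 1.841 ft.
V₁ = q/y₁ = 48.68/1.841 = 26.44 ft/s.

V₁ = 26.44 ft/s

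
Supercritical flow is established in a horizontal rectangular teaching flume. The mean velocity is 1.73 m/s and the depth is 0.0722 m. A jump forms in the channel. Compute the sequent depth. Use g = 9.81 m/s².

y₂ = 0.177 m

Fr₁ = V₁/√(g·y₁) = 1.73/√(9.81×0.0722) = 2.06.
Bélanger equation: y₂/y₁ = ½[√(1 + 8Fr₁²) − 1] = ½[√34.80 − 1] = 2.45.
y₂ = 2.45 × 0.0722 = 0.177 m.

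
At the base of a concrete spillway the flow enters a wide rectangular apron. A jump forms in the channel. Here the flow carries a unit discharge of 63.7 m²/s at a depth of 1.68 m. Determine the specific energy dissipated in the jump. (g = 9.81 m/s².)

ΔE = 53.1 m

V₁ = q/y₁ = 63.7/1.68 = 37.9 m/s. Fr₁ = V₁/√(g·y₁) = 37.9/√(9.81×1.68) = 9.34.
Sequent-depth ratio: y₂/y₁ = ½[√(1 + 8Fr₁²) − 1] = ½[√698.9 − 1] = 12.7.
y₂ = 12.7 × 1.68 = 21.4 m.
Head loss: ΔE = (y₂ − y₁)³/(4y₁y₂) = (21.4 − 1.68)³/(4×1.68×21.4) = 7629/144 = 53.1 m.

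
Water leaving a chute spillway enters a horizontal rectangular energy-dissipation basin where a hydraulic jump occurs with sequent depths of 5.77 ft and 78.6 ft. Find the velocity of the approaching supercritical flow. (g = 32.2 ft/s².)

V₁ = 136 ft/s

For a rectangular channel the momentum equation gives q² = ½·g·y₁·y₂·(y₁ + y₂) = ½×32.2×5.77×78.6×84.4 = 616045.
q = √616045 = 785 ft²/s.
V₁ = q/y₁ = 785/5.77 = 136 ft/s.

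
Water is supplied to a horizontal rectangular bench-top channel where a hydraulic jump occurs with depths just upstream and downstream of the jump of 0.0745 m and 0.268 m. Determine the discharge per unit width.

For a rectangular channel the momentum equation gives q² = ½·g·y₁·y₂·(y₁ + y₂) = ½×9.81×0.0745×0.268×0.343 = 0.0335.
q = √0.0335 = 0.183 m²/s.

q = 0.183 m²/s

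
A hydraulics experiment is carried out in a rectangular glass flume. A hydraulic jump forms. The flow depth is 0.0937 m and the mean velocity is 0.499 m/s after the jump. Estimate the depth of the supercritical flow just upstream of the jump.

y₁ = 0.0365 m

Fr₂ = V₂/√(g·y₂) = 0.499/√(9.81×0.0937) = 0.520.
The Bélanger relation is symmetric: y₁/y₂ = ½[√(1 + 8Fr₂²) − 1] = ½[√3.167 − 1] = 0.390.
y₁ = 0.390 × 0.0937 = 0.0365 m.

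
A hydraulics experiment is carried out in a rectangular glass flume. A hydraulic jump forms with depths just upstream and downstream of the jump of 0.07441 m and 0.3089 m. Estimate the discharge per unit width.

q = 0.2079 m²/s

For a rectangular channel the momentum equation gives q² = ½·g·y₁·y₂·(y₁ + y₂) = ½×9.81×0.07441×0.3089×0.3833 = 0.04322.
q = √0.04322 = 0.2079 m²/s.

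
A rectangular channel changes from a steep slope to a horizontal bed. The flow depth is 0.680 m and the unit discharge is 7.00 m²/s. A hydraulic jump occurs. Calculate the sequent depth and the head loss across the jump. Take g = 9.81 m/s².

y₂ = 3.51 m; ΔE = 2.37 m

V₁ = q/y₁ = 7.00/0.680 = 10.3 m/s. Fr₁ = V₁/√(g·y₁) = 10.3/√(9.81×0.680) = 3.99.
Conjugate-depth relation: y₂/y₁ = ½[√(1 + 8Fr₁²) − 1] = ½[√128.1 − 1] = 5.16.
y₂ = 5.16 × 0.680 = 3.51 m.
V₂ = q/y₂ = 7.00/3.51 = 2.00 m/s. E₁ = y₁ + V₁²/2g = 6.08 m; E₂ = y₂ + V₂²/2g = 3.71 m. ΔE = E₁ − E₂ = 2.37 m.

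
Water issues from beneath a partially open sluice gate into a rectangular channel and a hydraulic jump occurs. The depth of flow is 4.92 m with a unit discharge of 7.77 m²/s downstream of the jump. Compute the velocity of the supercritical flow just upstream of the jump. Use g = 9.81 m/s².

V₁ = 16.7 m/s

V₂ = q/y₂ = 7.77/4.92 = 1.58 m/s; Fr₂ = V₂/√(g·y₂) = 0.227.
Since the conjugate-depth ratio holds either way, y₁/y₂ = ½[√(1 + 8Fr₂²) − 1] = ½[√1.413 − 1] = 0.0944.
y₁ = 0.0944 × 4.92 = 0.465 m.
V₁ = q/y₁ = 7.77/0.465 = 16.7 m/s.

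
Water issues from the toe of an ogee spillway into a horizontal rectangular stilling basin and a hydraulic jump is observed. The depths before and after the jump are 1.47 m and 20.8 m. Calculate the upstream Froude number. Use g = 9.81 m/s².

For a rectangular channel the momentum equation gives q² = ½·g·y₁·y₂·(y₁ + y₂) = ½×9.81×1.47×20.8×22.3 = 3340.
q = √3340 = 57.8 m²/s.
V₁ = q/y₁ = 39.3 m/s; Fr₁ = V₁/√(g·y₁) = 10.4.

Fr₁ = 10.4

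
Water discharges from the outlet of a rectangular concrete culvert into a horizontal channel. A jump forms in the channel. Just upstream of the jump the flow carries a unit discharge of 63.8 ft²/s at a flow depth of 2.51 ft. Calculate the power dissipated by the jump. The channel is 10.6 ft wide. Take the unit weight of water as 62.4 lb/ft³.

P = 221 hp

V₁ = q/y₁ = 63.8/2.51 = 25.4 ft/s. Fr₁ = V₁/√(g·y₁) = 25.4/√(32.2×2.51) = 2.83.
Sequent-depth ratio: y₂/y₁ = ½[√(1 + 8Fr₁²) − 1] = ½[√64.95 − 1] = 3.53.
y₂ = 3.53 × 2.51 = 8.86 ft.
V₂ = q/y₂ = 63.8/8.86 = 7.20 ft/s. E₁ = y₁ + V₁²/2g = 12.5 ft; E₂ = y₂ + V₂²/2g = 9.66 ft. ΔE = E₁ − E₂ = 2.88 ft.
Q = q·b = 63.8 × 10.6 = 676 cfs. P = γ·Q·ΔE/550 = 62.4 × 676 × 2.88 / 550 = 221 hp.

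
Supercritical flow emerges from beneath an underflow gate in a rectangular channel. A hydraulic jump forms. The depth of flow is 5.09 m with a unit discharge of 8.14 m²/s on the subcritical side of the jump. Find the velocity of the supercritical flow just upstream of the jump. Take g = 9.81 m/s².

V₁ = 17.1 m/s

V₂ = q/y₂ = 8.14/5.09 = 1.60 m/s; Fr₂ = V₂/√(g·y₂) = 0.226.
The Bélanger relation is symmetric: y₁/y₂ = ½[√(1 + 8Fr₂²) − 1] = ½[√1.410 − 1] = 0.0937.
y₁ = 0.0937 × 5.09 = 0.477 m.
V₁ = q/y₁ = 8.14/0.477 = 17.1 m/s.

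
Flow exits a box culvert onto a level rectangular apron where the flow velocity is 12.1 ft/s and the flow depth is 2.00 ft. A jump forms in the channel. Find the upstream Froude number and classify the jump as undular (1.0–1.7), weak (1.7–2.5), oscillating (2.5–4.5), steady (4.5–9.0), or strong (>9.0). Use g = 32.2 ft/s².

Fr₁ = 1.51; undular jump

Fr₁ = V₁/√(g·y₁) = 12.1/√(32.2×2.00) = 1.51.
Fr₁ = 1.51 lies in the undular range.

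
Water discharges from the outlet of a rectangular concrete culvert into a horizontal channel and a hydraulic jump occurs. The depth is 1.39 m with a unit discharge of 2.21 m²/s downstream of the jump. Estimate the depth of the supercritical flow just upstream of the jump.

V₂ = q/y₂ = 2.21/1.39 = 1.59 m/s; Fr₂ = V₂/√(g·y₂) = 0.431.
The Bélanger relation is symmetric: y₁/y₂ = ½[√(1 + 8Fr₂²) − 1] = ½[√2.483 − 1] = 0.288.
y₁ = 0.288 × 1.39 = 0.400 m.

y₁ = 0.400 m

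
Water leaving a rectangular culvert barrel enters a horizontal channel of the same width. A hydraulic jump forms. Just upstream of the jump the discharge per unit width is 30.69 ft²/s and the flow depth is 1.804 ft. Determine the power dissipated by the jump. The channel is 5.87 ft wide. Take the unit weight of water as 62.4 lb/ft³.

P = 16.68 hp

V₁ = q/y₁ = 30.69/1.804 = 17.01 ft/s. Fr₁ = V₁/√(g·y₁) = 17.01/√(32.2×1.804) = 2.232.
Bélanger equation: y₂/y₁ = ½[√(1 + 8Fr₁²) − 1] = ½[√40.858 − 1] = 2.696.
y₂ = 2.696 × 1.804 = 4.864 ft.
Head loss: ΔE = (y₂ − y₁)³/(4y₁y₂) = (4.864 − 1.804)³/(4×1.804×4.864) = 28.64/35.10 = 0.8161 ft.
Q = q·b = 30.69 × 5.87 = 180.2 cfs. P = γ·Q·ΔE/550 = 62.4 × 180.2 × 0.8161 / 550 = 16.68 hp.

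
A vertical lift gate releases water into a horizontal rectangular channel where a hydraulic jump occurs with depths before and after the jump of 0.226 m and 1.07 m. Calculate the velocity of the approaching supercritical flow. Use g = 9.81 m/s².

V₁ = 5.49 m/s

For a rectangular channel the momentum equation gives q² = ½·g·y₁·y₂·(y₁ + y₂) = ½×9.81×0.226×1.07×1.30 = 1.54.
q = √1.54 = 1.24 m²/s.
V₁ = q/y₁ = 1.24/0.226 = 5.49 m/s.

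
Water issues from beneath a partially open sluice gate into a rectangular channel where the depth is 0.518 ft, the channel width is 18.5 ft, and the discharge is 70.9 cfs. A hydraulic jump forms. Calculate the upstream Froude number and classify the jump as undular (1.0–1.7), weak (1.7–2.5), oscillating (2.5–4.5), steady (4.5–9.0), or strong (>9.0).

q = Q/b = 70.9/18.5 = 3.83 ft²/s; V₁ = q/y₁ = 7.40 ft/s. Fr₁ = V₁/√(g·y₁) = 1.81.
Fr₁ = 1.81 lies in the weak range.

Fr₁ = 1.81; weak jump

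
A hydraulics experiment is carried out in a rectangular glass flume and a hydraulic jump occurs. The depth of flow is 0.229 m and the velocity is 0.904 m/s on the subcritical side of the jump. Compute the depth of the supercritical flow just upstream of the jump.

y₁ = 0.112 m

Fr₂ = V₂/√(g·y₂) = 0.904/√(9.81×0.229) = 0.603.
Since the conjugate-depth ratio holds either way, y₁/y₂ = ½[√(1 + 8Fr₂²) − 1] = ½[√3.910 − 1] = 0.489.
y₁ = 0.489 × 0.229 = 0.112 m.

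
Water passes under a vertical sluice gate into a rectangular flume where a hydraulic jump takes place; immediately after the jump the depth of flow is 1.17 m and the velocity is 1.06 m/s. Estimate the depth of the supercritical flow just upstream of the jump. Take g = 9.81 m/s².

Fr₂ = V₂/√(g·y₂) = 1.06/√(9.81×1.17) = 0.313.
From the momentum equation (using Fr₂), y₁/y₂ = ½[√(1 + 8Fr₂²) − 1] = ½[√1.783 − 1] = 0.168.
y₁ = 0.168 × 1.17 = 0.196 m.

y₁ = 0.196 m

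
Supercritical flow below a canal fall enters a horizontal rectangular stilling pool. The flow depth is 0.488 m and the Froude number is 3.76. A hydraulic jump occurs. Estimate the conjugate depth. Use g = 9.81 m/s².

y₂ = 2.36 m

Fr₁ = 3.76 (given).
From the momentum equation for a rectangular channel, y₂/y₁ = ½[√(1 + 8Fr₁²) − 1] = ½[√114.1 − 1] = 4.84.
y₂ = 4.84 × 0.488 = 2.36 m.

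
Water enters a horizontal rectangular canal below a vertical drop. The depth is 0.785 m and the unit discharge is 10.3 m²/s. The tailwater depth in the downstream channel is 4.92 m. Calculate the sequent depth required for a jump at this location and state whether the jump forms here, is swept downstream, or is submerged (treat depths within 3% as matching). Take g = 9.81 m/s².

y₂ = 4.87 m; the jump forms here

V₁ = q/y₁ = 10.3/0.785 = 13.1 m/s. Fr₁ = V₁/√(g·y₁) = 13.1/√(9.81×0.785) = 4.73.
Bélanger equation: y₂/y₁ = ½[√(1 + 8Fr₁²) − 1] = ½[√179.8 − 1] = 6.21.
y₂ = 6.21 × 0.785 = 4.87 m.
Tailwater y_tw = 4.92 m: y_tw ≈ y₂, so the jump forms here.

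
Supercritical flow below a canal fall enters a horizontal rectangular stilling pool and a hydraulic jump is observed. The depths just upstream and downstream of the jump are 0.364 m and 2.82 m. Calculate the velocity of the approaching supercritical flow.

V₁ = 11.0 m/s

For a rectangular channel the momentum equation gives q² = ½·g·y₁·y₂·(y₁ + y₂) = ½×9.81×0.364×2.82×3.18 = 16.0.
q = √16.0 = 4.00 m²/s.
V₁ = q/y₁ = 4.00/0.364 = 11.0 m/s.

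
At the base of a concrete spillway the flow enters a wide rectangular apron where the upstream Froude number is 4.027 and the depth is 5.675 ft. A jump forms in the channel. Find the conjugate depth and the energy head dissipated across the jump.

Fr₁ = 4.027 (given).
Bélanger equation: y₂/y₁ = ½[√(1 + 8Fr₁²) − 1] = ½[√130.73 − 1] = 5.217.
y₂ = 5.217 × 5.675 = 29.61 ft.
Head loss: ΔE = (y₂ − y₁)³/(4y₁y₂) = (29.61 − 5.675)³/(4×5.675×29.61) = 13705/672.1 = 20.39 ft.

y₂ = 29.61 ft; ΔE = 20.39 ft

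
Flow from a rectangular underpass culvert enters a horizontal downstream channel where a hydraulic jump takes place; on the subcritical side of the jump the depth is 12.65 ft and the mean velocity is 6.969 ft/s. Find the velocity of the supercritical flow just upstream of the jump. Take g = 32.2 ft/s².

V₁ = 35.04 ft/s

Fr₂ = V₂/√(g·y₂) = 6.969/√(32.2×12.65) = 0.3453.
Applying the sequent-depth relation in reverse, y₁/y₂ = ½[√(1 + 8Fr₂²) − 1] = ½[√1.9539 − 1] = 0.1989.
y₁ = 0.1989 × 12.65 = 2.516 ft.
V₁ = q/y₁ = 88.16/2.516 = 35.04 ft/s.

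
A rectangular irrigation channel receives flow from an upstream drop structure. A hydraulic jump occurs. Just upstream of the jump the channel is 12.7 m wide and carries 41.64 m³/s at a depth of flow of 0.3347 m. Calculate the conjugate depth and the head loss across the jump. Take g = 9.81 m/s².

y₂ = 2.397 m; ΔE = 2.733 m

q = Q/b = 41.64/12.7 = 3.279 m²/s; V₁ = q/y₁ = 9.796 m/s. Fr₁ = V₁/√(g·y₁) = 5.406.
Sequent-depth ratio: y₂/y₁ = ½[√(1 + 8Fr₁²) − 1] = ½[√234.81 − 1] = 7.162.
y₂ = 7.162 × 0.3347 = 2.397 m.
Head loss: ΔE = (y₂ − y₁)³/(4y₁y₂) = (2.397 − 0.3347)³/(4×0.3347×2.397) = 8.772/3.209 = 2.733 m.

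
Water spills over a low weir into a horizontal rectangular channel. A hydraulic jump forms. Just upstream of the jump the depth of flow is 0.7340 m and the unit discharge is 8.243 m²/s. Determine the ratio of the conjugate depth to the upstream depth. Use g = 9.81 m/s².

y₂/y₁ = 5.440

V₁ = q/y₁ = 8.243/0.7340 = 11.23 m/s. Fr₁ = V₁/√(g·y₁) = 11.23/√(9.81×0.7340) = 4.185.
By Bélanger, y₂/y₁ = ½[√(1 + 8Fr₁²) − 1] = ½[√141.12 − 1] = 5.440.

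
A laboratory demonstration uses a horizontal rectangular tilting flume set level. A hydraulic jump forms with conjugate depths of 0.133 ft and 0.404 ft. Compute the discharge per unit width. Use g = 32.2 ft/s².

For a rectangular channel the momentum equation gives q² = ½·g·y₁·y₂·(y₁ + y₂) = ½×32.2×0.133×0.404×0.537 = 0.465.
q = √0.465 = 0.682 ft²/s.

q = 0.682 ft²/s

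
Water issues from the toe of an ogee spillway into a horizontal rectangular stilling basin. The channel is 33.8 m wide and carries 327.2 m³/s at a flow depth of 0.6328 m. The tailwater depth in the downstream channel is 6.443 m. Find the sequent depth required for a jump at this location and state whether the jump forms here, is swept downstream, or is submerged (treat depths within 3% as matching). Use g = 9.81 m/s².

y₂ = 5.187 m; the jump is submerged

q = Q/b = 327.2/33.8 = 9.680 m²/s; V₁ = q/y₁ = 15.30 m/s. Fr₁ = V₁/√(g·y₁) = 6.140.
From the momentum equation for a rectangular channel, y₂/y₁ = ½[√(1 + 8Fr₁²) − 1] = ½[√302.59 − 1] = 8.198.
y₂ = 8.198 × 0.6328 = 5.187 m.
Tailwater y_tw = 6.443 m: y_tw > y₂, so the jump is submerged.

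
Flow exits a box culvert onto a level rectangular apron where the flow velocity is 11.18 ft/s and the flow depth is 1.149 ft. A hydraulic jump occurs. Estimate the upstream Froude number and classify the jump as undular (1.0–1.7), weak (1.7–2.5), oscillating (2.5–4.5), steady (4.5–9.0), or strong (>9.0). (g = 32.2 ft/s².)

Fr₁ = 1.838; weak jump

Fr₁ = V₁/√(g·y₁) = 11.18/√(32.2×1.149) = 1.838.
Fr₁ = 1.838 lies in the weak range.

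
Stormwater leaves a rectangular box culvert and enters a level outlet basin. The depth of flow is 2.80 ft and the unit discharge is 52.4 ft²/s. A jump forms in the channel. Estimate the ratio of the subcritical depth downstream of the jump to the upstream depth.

V₁ = q/y₁ = 52.4/2.80 = 18.7 ft/s. Fr₁ = V₁/√(g·y₁) = 18.7/√(32.2×2.80) = 1.97.
Sequent-depth ratio: y₂/y₁ = ½[√(1 + 8Fr₁²) − 1] = ½[√32.08 − 1] = 2.33.

y₂/y₁ = 2.33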